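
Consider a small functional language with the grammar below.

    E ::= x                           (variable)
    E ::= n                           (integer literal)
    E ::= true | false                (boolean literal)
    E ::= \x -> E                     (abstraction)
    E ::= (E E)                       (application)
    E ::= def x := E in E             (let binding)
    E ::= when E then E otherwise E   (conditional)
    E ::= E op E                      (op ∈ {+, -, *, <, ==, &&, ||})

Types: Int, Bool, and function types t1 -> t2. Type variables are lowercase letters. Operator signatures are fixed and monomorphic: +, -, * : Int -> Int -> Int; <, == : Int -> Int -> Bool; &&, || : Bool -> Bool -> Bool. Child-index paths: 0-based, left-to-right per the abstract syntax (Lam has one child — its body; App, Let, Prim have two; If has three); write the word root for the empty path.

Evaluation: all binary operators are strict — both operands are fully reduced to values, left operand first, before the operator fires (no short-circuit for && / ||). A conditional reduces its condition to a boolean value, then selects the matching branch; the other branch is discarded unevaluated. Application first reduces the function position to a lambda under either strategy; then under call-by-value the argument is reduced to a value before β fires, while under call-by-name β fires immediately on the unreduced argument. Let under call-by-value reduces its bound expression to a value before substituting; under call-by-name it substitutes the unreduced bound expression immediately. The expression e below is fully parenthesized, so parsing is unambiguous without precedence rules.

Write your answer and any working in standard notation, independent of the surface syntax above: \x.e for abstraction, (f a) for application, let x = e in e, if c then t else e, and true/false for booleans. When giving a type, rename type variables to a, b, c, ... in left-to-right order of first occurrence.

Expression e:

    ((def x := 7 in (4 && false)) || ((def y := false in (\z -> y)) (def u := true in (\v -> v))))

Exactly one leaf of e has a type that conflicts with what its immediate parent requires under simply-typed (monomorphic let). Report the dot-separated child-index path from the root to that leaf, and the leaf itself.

Answer: 0.1.0 : 4

Derivation:
let x : Int
  unify Int ~ Bool
  FAIL: mismatch Int ~ Bool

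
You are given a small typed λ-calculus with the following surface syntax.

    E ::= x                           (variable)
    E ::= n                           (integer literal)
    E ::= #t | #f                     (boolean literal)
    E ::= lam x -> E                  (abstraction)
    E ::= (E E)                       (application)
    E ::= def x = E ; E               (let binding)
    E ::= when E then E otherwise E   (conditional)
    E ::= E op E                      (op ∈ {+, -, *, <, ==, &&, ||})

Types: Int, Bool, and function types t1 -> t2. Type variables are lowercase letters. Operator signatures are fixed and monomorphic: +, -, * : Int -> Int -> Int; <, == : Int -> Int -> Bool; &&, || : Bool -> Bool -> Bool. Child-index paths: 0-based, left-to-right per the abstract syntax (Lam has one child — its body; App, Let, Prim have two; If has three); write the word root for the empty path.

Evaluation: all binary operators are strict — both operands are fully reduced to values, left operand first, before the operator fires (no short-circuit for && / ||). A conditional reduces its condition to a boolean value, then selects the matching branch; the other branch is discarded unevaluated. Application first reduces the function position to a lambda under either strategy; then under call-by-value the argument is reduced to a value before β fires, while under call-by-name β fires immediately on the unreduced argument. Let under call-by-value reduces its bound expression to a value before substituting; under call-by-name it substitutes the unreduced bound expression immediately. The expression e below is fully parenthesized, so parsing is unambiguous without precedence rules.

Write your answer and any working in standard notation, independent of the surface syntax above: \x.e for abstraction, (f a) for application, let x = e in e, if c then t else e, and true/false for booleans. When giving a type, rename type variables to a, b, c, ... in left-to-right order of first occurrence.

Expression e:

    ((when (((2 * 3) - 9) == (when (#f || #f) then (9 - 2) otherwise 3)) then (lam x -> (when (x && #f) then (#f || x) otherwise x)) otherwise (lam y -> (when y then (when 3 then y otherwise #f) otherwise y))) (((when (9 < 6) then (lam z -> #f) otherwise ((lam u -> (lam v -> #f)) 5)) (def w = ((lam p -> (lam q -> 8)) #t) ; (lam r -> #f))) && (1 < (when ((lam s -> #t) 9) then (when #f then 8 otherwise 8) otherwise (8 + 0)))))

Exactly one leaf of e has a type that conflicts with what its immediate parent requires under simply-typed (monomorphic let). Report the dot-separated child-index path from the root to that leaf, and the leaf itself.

Derivation:
  unify Int ~ Int
  unify Int ~ Int
  unify Int ~ Int
  unify Int ~ Int
  unify Int ~ Int
  unify Bool ~ Bool
  unify Bool ~ Bool
  unify Bool ~ Bool
  unify Int ~ Int
  unify Int ~ Int
  unify Int ~ Int
  unify Int ~ Int
  unify Bool ~ Bool
x : a
  unify a ~ Bool
  unify Bool ~ Bool
  unify Bool ~ Bool
  unify Bool ~ Bool
x : Bool
  unify Bool ~ Bool
x : Bool
  unify Bool ~ Bool
\x._ : Bool -> Bool
y : b
  unify b ~ Bool
  unify Int ~ Bool
  FAIL: mismatch Int ~ Bool

Answer: 0.2.0.1.0 : 3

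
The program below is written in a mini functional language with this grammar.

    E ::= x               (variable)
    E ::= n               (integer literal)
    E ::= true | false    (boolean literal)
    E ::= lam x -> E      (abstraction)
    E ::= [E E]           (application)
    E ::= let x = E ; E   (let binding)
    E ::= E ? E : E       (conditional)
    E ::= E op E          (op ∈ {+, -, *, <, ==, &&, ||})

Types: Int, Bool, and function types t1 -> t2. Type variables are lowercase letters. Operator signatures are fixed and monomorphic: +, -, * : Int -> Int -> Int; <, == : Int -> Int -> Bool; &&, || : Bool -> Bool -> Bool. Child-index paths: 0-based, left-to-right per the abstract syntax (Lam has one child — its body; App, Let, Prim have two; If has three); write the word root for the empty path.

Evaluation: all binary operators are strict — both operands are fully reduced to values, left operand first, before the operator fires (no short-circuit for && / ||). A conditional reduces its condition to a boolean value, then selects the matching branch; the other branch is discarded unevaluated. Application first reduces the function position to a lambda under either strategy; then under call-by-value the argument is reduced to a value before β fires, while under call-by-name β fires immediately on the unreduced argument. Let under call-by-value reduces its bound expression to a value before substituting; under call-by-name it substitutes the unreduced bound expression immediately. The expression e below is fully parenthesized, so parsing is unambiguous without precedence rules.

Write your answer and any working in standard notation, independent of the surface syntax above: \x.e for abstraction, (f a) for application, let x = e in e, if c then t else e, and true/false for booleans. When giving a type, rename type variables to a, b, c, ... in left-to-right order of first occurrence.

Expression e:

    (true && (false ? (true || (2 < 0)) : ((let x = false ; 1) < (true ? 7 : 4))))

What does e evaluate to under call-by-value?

Answer: true

Trace:
step 0: (true && (if false then (true || (2 < 0)) else ((let x = false in 1) < (if true then 7 else 4))))
step 1: [if@1] (true && ((let x = false in 1) < (if true then 7 else 4)))
step 2: [let@1.0] (true && (1 < (if true then 7 else 4)))
step 3: [if@1.1] (true && (1 < 7))
step 4: [delta@1] (true && true)
step 5: [delta@root] true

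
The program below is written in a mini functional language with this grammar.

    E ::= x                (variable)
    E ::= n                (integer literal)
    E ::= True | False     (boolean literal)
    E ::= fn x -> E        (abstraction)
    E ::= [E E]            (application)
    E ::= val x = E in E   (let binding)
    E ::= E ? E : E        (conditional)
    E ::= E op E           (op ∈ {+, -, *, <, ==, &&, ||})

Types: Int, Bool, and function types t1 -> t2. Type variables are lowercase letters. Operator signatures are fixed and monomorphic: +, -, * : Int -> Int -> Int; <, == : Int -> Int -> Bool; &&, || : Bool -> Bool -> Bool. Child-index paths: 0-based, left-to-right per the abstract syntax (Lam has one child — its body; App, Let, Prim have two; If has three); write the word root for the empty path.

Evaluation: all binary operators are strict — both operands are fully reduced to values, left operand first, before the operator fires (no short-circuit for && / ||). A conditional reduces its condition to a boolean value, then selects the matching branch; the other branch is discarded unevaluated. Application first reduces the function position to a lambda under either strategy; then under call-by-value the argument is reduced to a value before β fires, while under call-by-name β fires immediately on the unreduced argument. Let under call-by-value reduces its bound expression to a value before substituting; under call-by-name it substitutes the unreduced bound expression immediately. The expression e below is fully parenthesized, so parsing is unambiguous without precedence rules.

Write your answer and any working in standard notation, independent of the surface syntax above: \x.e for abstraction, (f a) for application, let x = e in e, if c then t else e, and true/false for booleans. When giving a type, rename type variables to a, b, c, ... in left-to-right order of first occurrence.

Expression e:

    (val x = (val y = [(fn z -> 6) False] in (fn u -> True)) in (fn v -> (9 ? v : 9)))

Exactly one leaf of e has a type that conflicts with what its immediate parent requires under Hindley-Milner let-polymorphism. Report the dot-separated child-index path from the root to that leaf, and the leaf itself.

Answer: 1.0.0 : 9

Working:
\z._ : a -> Int
  unify a -> Int ~ Bool -> b
  unify a ~ Bool
  unify Int ~ b
_ _ : Int
let y : Int
\u._ : c -> Bool
let x : forall. c -> Bool
  unify Int ~ Bool
  FAIL: mismatch Int ~ Bool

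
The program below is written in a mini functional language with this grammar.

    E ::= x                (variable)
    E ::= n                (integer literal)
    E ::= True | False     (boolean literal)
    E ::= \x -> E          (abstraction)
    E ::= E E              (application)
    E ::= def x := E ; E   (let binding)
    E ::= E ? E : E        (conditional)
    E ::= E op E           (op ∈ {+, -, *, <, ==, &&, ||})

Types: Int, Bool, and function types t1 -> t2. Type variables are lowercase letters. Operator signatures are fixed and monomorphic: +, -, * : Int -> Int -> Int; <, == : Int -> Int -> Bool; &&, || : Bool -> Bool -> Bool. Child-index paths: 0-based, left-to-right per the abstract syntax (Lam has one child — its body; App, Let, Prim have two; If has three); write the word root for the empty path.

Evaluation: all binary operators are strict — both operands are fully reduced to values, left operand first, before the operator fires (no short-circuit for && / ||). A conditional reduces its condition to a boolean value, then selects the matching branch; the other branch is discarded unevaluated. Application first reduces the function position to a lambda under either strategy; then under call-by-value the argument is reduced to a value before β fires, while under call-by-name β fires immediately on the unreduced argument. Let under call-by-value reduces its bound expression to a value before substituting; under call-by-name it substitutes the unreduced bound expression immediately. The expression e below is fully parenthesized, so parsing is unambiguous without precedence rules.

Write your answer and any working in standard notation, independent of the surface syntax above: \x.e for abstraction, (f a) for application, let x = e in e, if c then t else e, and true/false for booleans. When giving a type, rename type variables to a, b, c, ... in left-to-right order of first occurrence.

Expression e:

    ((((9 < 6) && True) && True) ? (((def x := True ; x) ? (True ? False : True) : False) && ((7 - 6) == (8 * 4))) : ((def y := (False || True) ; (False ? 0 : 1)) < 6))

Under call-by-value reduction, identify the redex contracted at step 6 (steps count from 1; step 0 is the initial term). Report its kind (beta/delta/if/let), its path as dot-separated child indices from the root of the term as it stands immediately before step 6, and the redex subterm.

Working:
step 0: (if (((9 < 6) && true) && true) then ((if (let x = true in x) then (if true then false else true) else false) && ((7 - 6) == (8 * 4))) else ((let y = (false || true) in (if false then 0 else 1)) < 6))
step 1: [delta@0.0.0] (if ((false && true) && true) then ((if (let x = true in x) then (if true then false else true) else false) && ((7 - 6) == (8 * 4))) else ((let y = (false || true) in (if false then 0 else 1)) < 6))
step 2: [delta@0.0] (if (false && true) then ((if (let x = true in x) then (if true then false else true) else false) && ((7 - 6) == (8 * 4))) else ((let y = (false || true) in (if false then 0 else 1)) < 6))
step 3: [delta@0] (if false then ((if (let x = true in x) then (if true then false else true) else false) && ((7 - 6) == (8 * 4))) else ((let y = (false || true) in (if false then 0 else 1)) < 6))
step 4: [if@root] ((let y = (false || true) in (if false then 0 else 1)) < 6)
step 5: [delta@0.0] ((let y = true in (if false then 0 else 1)) < 6)
step 6: [let@0] ((if false then 0 else 1) < 6)

Answer: let at 0 : (let y = true in (if false then 0 else 1))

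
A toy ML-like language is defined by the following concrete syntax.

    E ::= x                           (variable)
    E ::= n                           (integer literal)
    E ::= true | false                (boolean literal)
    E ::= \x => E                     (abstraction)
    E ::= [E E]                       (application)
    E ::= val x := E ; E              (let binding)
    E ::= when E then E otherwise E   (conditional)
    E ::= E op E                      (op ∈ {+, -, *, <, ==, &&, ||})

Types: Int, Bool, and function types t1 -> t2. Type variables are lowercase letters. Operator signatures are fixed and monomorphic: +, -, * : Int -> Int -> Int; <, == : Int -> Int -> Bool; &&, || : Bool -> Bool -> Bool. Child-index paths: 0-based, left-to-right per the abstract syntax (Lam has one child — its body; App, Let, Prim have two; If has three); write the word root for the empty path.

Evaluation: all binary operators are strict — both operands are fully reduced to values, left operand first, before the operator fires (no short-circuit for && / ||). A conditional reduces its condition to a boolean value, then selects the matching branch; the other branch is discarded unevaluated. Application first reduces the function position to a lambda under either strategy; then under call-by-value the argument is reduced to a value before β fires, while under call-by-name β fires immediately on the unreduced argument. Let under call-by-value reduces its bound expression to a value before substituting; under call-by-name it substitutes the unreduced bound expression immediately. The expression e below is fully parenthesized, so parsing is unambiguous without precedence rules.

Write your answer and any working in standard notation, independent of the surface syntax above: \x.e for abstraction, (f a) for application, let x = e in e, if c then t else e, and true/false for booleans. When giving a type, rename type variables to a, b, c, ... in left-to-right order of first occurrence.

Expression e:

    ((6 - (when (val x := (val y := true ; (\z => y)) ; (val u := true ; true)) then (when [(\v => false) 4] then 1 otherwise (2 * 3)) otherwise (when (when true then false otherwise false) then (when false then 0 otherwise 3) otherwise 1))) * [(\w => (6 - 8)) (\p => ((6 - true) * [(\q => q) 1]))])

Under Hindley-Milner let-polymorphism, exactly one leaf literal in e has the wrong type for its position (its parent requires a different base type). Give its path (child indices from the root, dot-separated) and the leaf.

Answer: 1.1.0.0.1 : true

Working:
  unify Int ~ Int
let y : Bool
y : Bool
\z._ : a -> Bool
let x : forall. a -> Bool
let u : Bool
  unify Bool ~ Bool
\v._ : b -> Bool
  unify b -> Bool ~ Int -> c
  unify b ~ Int
  unify Bool ~ c
_ _ : Bool
  unify Bool ~ Bool
  unify Int ~ Int
  unify Int ~ Int
  unify Int ~ Int
  unify Bool ~ Bool
  unify Bool ~ Bool
  unify Bool ~ Bool
  unify Bool ~ Bool
  unify Int ~ Int
  unify Int ~ Int
  unify Int ~ Int
  unify Int ~ Int
  unify Int ~ Int
  unify Int ~ Int
  unify Int ~ Int
\w._ : d -> Int
  unify Int ~ Int
  unify Bool ~ Int
  FAIL: mismatch Bool ~ Int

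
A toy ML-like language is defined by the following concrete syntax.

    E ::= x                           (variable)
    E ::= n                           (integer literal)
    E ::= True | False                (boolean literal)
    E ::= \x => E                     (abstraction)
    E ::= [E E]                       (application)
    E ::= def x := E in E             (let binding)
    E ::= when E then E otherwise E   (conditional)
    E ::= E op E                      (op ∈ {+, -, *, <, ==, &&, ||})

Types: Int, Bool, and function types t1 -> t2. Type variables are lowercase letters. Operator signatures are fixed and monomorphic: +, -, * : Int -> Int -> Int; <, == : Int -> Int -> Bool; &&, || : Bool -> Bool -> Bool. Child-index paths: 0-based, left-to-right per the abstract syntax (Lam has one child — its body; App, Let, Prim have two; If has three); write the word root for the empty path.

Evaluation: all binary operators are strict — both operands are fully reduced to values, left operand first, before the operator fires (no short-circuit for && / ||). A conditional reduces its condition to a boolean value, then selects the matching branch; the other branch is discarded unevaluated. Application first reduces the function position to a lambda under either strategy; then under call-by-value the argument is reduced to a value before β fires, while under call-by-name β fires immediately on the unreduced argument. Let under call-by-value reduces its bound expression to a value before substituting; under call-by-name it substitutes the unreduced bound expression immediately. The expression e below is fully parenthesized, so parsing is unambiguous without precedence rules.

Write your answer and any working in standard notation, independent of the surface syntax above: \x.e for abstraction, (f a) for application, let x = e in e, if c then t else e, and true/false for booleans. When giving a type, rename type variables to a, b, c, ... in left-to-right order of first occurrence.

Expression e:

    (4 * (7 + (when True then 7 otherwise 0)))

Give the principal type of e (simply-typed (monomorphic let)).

Answer: Int

Trace:
  unify Int ~ Int
  unify Int ~ Int
  unify Bool ~ Bool
  unify Int ~ Int
  unify Int ~ Int
  unify Int ~ Int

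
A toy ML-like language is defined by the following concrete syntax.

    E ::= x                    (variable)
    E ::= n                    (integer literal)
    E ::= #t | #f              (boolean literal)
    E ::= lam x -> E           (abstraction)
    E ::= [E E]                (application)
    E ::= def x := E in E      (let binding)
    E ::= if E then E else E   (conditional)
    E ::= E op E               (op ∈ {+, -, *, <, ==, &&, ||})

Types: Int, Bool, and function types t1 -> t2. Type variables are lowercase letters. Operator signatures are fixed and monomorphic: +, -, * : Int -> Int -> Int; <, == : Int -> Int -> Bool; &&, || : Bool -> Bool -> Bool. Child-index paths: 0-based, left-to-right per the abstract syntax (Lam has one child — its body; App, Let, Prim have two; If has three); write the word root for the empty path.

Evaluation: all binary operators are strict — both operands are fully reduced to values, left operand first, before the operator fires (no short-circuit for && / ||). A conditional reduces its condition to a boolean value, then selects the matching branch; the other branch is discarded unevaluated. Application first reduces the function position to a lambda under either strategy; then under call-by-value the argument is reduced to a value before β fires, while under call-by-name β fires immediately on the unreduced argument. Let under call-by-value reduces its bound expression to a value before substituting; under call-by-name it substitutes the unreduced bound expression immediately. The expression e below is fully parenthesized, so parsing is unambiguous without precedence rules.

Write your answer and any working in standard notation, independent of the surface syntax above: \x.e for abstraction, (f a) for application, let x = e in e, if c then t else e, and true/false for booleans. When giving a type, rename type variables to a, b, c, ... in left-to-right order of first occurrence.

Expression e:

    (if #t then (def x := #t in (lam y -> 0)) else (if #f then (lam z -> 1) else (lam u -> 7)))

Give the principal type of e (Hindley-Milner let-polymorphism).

Answer: a -> Int

Derivation:
  unify Bool ~ Bool
let x : Bool
\y._ : a -> Int
  unify Bool ~ Bool
\z._ : b -> Int
\u._ : c -> Int
  unify b -> Int ~ c -> Int
  unify b ~ c
  unify Int ~ Int
  unify a -> Int ~ c -> Int
  unify a ~ c
  unify Int ~ Int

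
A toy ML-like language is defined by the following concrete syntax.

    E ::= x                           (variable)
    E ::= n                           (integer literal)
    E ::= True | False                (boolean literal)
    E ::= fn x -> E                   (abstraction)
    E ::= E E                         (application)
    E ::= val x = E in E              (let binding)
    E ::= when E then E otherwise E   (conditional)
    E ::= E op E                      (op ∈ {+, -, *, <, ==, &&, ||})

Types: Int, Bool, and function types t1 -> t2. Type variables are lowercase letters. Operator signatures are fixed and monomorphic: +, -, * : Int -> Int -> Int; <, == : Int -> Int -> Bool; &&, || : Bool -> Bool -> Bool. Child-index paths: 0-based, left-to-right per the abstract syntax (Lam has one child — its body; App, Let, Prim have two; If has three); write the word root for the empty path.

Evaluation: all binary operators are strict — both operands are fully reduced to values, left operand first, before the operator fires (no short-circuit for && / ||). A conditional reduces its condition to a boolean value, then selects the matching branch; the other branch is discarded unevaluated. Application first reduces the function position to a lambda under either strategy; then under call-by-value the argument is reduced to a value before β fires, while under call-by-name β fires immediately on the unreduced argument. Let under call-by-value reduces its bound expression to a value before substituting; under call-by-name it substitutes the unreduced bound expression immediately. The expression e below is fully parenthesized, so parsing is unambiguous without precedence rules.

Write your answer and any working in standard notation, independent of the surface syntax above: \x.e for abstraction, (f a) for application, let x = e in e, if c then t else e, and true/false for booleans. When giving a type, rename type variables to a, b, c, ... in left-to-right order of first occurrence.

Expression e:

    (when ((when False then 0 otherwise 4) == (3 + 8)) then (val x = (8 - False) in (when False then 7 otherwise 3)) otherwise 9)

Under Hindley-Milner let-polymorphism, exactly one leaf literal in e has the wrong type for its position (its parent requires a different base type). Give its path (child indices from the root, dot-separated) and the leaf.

Working:
  unify Bool ~ Bool
  unify Int ~ Int
  unify Int ~ Int
  unify Int ~ Int
  unify Int ~ Int
  unify Int ~ Int
  unify Bool ~ Bool
  unify Int ~ Int
  unify Bool ~ Int
  FAIL: mismatch Bool ~ Int

Answer: 1.0.1 : false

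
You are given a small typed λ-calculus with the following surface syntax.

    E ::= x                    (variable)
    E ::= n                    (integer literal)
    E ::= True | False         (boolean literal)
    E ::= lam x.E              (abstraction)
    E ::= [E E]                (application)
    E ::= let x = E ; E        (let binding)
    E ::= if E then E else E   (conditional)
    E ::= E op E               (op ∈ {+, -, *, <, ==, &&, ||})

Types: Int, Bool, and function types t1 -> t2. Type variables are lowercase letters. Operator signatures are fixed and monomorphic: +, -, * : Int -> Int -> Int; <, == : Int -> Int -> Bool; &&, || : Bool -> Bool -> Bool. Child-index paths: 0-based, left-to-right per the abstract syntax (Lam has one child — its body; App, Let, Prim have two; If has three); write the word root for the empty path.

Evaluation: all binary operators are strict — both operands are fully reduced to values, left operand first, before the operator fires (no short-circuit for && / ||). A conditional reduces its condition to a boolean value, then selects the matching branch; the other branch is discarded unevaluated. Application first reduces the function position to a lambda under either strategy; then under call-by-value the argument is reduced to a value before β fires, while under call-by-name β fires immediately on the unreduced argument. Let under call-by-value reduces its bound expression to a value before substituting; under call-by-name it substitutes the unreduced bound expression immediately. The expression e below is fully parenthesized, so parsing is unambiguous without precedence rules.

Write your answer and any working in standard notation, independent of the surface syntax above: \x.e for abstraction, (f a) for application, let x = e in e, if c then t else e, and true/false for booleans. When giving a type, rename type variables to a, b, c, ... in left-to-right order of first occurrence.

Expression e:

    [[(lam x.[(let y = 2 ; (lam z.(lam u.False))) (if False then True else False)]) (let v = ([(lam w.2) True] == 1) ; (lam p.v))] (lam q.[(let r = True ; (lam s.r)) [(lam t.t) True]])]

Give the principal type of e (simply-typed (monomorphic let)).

Trace:
let y : Int
\u._ : c -> Bool
\z._ : b -> c -> Bool
  unify Bool ~ Bool
  unify Bool ~ Bool
  unify b -> c -> Bool ~ Bool -> d
  unify b ~ Bool
  unify c -> Bool ~ d
_ _ : c -> Bool
\x._ : a -> c -> Bool
\w._ : e -> Int
  unify e -> Int ~ Bool -> f
  unify e ~ Bool
  unify Int ~ f
_ _ : Int
  unify Int ~ Int
  unify Int ~ Int
let v : Bool
v : Bool
\p._ : g -> Bool
  unify a -> c -> Bool ~ (g -> Bool) -> h
  unify a ~ g -> Bool
  unify c -> Bool ~ h
_ _ : c -> Bool
let r : Bool
r : Bool
\s._ : j -> Bool
t : k
\t._ : k -> k
  unify k -> k ~ Bool -> l
  unify k ~ Bool
  unify Bool ~ l
_ _ : Bool
  unify j -> Bool ~ Bool -> m
  unify j ~ Bool
  unify Bool ~ m
_ _ : Bool
\q._ : i -> Bool
  unify c -> Bool ~ (i -> Bool) -> n
  unify c ~ i -> Bool
  unify Bool ~ n
_ _ : Bool

Answer: Bool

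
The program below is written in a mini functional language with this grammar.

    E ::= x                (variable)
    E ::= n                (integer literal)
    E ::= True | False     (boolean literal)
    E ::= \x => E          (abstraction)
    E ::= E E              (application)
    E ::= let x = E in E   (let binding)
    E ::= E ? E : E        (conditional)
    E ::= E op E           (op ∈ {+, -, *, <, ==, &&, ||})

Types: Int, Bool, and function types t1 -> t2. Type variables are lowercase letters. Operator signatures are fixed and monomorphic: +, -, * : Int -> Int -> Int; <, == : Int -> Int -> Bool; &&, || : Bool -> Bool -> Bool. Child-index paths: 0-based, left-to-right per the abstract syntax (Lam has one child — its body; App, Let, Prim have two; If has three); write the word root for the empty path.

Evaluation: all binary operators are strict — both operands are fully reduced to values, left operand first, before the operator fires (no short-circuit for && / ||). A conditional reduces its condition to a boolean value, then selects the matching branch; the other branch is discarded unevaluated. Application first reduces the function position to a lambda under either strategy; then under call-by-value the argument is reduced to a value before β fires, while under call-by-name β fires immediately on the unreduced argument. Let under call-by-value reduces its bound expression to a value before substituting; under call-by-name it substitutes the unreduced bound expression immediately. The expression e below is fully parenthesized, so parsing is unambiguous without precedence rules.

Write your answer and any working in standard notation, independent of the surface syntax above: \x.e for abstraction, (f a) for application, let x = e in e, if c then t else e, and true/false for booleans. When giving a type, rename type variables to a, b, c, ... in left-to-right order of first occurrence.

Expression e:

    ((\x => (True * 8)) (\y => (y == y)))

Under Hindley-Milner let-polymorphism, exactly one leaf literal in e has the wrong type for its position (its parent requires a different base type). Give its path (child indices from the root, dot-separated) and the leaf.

Working:
  unify Bool ~ Int
  FAIL: mismatch Bool ~ Int

Answer: 0.0.0 : true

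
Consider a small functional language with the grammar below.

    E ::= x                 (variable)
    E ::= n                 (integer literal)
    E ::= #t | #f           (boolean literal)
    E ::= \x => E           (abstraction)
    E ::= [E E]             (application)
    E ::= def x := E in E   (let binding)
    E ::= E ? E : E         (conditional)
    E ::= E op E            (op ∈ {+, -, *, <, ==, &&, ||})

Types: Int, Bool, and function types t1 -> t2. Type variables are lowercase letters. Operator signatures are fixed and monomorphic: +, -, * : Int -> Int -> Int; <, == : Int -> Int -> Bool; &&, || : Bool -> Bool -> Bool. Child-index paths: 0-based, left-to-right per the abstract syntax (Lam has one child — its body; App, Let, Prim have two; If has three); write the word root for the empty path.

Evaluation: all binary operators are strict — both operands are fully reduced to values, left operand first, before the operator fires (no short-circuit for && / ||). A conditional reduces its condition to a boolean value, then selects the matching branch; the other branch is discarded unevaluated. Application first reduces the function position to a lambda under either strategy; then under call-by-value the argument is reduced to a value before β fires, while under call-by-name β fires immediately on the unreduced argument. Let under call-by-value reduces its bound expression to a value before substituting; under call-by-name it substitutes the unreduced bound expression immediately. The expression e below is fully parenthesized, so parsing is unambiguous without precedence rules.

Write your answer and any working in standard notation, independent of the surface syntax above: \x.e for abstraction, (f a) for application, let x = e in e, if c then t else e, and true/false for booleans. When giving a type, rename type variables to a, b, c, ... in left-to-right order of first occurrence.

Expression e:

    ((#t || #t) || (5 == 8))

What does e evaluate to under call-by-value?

Answer: true

Trace:
step 0: ((true || true) || (5 == 8))
step 1: [delta@0] (true || (5 == 8))
step 2: [delta@1] (true || false)
step 3: [delta@root] true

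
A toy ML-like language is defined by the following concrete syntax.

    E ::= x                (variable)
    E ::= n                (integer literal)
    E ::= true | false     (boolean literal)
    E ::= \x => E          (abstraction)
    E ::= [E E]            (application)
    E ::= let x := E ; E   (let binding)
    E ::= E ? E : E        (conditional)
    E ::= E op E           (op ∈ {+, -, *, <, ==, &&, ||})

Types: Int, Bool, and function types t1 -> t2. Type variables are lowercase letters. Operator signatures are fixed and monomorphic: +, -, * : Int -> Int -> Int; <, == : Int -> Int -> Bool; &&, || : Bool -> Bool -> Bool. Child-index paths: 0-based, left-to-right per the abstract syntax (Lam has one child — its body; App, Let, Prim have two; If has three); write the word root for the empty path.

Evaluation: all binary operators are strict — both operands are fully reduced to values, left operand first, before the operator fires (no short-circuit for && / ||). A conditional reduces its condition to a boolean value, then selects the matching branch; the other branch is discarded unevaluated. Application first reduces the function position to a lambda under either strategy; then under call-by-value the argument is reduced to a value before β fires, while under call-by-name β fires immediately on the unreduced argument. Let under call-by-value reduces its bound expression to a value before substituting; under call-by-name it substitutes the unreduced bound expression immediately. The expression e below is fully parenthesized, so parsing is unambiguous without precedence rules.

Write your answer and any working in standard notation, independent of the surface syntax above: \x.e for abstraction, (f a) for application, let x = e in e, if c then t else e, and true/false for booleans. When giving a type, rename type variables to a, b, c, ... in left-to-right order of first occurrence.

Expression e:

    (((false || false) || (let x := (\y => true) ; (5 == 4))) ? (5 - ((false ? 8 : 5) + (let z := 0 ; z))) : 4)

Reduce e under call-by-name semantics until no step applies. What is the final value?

Derivation:
step 0: (if ((false || false) || (let x = (\y.true) in (5 == 4))) then (5 - ((if false then 8 else 5) + (let z = 0 in z))) else 4)
step 1: [delta@0.0] (if (false || (let x = (\y.true) in (5 == 4))) then (5 - ((if false then 8 else 5) + (let z = 0 in z))) else 4)
step 2: [let@0.1] (if (false || (5 == 4)) then (5 - ((if false then 8 else 5) + (let z = 0 in z))) else 4)
step 3: [delta@0.1] (if (false || false) then (5 - ((if false then 8 else 5) + (let z = 0 in z))) else 4)
step 4: [delta@0] (if false then (5 - ((if false then 8 else 5) + (let z = 0 in z))) else 4)
step 5: [if@root] 4

Answer: 4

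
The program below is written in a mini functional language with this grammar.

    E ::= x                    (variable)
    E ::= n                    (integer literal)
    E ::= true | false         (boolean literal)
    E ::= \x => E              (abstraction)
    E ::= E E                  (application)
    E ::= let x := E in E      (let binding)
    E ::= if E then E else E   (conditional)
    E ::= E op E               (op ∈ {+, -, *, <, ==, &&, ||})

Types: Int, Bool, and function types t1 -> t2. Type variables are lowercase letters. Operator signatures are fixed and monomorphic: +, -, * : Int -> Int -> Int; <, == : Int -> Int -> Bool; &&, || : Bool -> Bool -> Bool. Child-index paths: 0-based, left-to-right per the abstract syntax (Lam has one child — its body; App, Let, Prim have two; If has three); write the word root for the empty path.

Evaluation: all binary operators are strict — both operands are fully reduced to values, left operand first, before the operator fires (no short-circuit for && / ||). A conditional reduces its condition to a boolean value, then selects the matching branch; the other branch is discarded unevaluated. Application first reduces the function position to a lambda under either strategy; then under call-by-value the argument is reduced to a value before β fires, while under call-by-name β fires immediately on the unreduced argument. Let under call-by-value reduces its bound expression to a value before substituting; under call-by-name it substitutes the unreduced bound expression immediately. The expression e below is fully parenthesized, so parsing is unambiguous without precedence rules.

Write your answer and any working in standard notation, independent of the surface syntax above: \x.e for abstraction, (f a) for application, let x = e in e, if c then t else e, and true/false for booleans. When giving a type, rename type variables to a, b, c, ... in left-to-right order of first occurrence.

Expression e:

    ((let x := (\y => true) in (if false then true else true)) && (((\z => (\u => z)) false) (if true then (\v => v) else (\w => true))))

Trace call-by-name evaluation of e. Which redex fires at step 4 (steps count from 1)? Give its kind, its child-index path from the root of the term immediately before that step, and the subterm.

Answer: beta at 1 : ((\u.false) (if true then (\v.v) else (\w.true)))

Trace:
step 0: ((let x = (\y.true) in (if false then true else true)) && (((\z.(\u.z)) false) (if true then (\v.v) else (\w.true))))
step 1: [let@0] ((if false then true else true) && (((\z.(\u.z)) false) (if true then (\v.v) else (\w.true))))
step 2: [if@0] (true && (((\z.(\u.z)) false) (if true then (\v.v) else (\w.true))))
step 3: [beta@1.0] (true && ((\u.false) (if true then (\v.v) else (\w.true))))
step 4: [beta@1] (true && false)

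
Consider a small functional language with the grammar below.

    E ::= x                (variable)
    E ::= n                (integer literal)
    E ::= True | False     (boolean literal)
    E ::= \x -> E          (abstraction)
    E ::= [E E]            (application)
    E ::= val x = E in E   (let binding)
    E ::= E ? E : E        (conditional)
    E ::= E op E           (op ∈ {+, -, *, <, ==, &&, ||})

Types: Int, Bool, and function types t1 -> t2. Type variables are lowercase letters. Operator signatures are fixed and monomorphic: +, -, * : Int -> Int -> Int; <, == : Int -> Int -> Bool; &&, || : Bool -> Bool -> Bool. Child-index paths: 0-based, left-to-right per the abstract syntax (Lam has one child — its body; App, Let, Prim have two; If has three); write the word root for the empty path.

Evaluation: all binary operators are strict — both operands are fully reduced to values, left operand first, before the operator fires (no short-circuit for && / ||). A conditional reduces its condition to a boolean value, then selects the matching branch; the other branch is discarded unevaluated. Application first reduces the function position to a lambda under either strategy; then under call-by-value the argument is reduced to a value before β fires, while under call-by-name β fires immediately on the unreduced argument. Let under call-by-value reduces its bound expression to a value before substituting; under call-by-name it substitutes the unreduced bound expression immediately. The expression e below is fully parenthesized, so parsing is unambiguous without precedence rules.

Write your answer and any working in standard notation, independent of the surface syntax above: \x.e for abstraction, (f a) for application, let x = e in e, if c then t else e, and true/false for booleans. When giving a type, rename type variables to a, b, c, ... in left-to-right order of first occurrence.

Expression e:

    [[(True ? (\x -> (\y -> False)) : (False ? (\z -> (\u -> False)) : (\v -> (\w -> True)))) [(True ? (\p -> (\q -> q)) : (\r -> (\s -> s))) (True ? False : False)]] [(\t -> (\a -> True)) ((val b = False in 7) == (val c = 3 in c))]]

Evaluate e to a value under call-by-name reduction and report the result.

Answer: false

Derivation:
step 0: (((if true then (\x.(\y.false)) else (if false then (\z.(\u.false)) else (\v.(\w.true)))) ((if true then (\p.(\q.q)) else (\r.(\s.s))) (if true then false else false))) ((\t.(\a.true)) ((let b = false in 7) == (let c = 3 in c))))
step 1: [if@0.0] (((\x.(\y.false)) ((if true then (\p.(\q.q)) else (\r.(\s.s))) (if true then false else false))) ((\t.(\a.true)) ((let b = false in 7) == (let c = 3 in c))))
step 2: [beta@0] ((\y.false) ((\t.(\a.true)) ((let b = false in 7) == (let c = 3 in c))))
step 3: [beta@root] false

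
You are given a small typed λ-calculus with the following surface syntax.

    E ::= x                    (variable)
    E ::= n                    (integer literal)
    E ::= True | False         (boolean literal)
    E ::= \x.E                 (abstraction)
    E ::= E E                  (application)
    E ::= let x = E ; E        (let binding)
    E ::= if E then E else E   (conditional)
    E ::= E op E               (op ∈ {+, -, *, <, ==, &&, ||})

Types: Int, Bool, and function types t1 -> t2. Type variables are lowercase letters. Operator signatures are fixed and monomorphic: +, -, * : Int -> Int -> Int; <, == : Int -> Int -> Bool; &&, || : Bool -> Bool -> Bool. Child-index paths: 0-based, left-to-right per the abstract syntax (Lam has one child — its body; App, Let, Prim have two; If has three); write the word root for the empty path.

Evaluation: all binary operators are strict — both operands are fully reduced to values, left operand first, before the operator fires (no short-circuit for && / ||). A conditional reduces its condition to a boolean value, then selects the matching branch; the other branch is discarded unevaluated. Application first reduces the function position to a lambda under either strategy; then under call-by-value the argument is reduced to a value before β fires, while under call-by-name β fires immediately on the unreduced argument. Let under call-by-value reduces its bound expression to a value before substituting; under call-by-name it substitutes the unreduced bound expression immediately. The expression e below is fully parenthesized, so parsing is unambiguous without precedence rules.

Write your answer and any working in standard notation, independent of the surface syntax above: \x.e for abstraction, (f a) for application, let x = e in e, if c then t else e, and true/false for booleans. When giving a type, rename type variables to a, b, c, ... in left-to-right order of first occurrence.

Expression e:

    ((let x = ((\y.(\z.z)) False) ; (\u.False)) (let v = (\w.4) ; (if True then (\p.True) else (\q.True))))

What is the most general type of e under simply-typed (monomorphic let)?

Answer: Bool

Derivation:
z : b
\z._ : b -> b
\y._ : a -> b -> b
  unify a -> b -> b ~ Bool -> c
  unify a ~ Bool
  unify b -> b ~ c
_ _ : b -> b
let x : b -> b
\u._ : d -> Bool
\w._ : e -> Int
let v : e -> Int
  unify Bool ~ Bool
\p._ : f -> Bool
\q._ : g -> Bool
  unify f -> Bool ~ g -> Bool
  unify f ~ g
  unify Bool ~ Bool
  unify d -> Bool ~ (g -> Bool) -> h
  unify d ~ g -> Bool
  unify Bool ~ h
_ _ : Bool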